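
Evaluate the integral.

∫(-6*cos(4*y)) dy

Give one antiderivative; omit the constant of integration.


Answer: -3*sin(4*y)/2.


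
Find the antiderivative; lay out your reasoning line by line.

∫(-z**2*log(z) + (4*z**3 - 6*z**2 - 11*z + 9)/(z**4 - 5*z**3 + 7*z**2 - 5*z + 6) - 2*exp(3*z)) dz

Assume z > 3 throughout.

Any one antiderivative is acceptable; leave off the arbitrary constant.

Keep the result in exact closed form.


Step 1. Rewrite: now ∫(-z**2*log(z)) dz + ∫((4*z**3 - 6*z**2 - 11*z + 9)/(z**4 - 5*z**3 + 7*z**2 - 5*z + 6)) dz + ∫(-2*exp(3*z)) dz.
Step 2. Decompose ∫((4*z**3 - 6*z**2 - 11*z + 9)/(z**4 - 5*z**3 + 7*z**2 - 5*z + 6)) dz by partial fractions, (4*z**3 - 6*z**2 - 11*z + 9)/(z**4 - 5*z**3 + 7*z**2 - 5*z + 6) = 3/(z**2 + 1) + 1/(z - 2) + 3/(z - 3): now ∫(-z**2*log(z)) dz + ∫(3/(z - 3)) dz + ∫(1/(z - 2)) dz + ∫(3/(z**2 + 1)) dz + ∫(-2*exp(3*z)) dz.
Step 3. Evaluate the standard form [assuming z > 2]: now log(z - 2) + ∫(-z**2*log(z)) dz + ∫(3/(z - 3)) dz + ∫(3/(z**2 + 1)) dz + ∫(-2*exp(3*z)) dz.
Step 4. Evaluate the standard form [assuming z > 3]: now 3*log(z - 3) + log(z - 2) + ∫(-z**2*log(z)) dz + ∫(3/(z**2 + 1)) dz + ∫(-2*exp(3*z)) dz.
Step 5. Evaluate the standard form: now 3*log(z - 3) + log(z - 2) + 3*atan(z) + ∫(-z**2*log(z)) dz + ∫(-2*exp(3*z)) dz.
Step 6. Integrate ∫(-z**2*log(z)) dz by parts with u = log(z), dv = (-z**2) dz, so v = -z**3/3 [assuming z > 0]: now -z**3*log(z)/3 + 3*log(z - 3) + log(z - 2) + 3*atan(z) + ∫(z**2/3) dz + ∫(-2*exp(3*z)) dz.
Step 7. Evaluate the standard form: now -z**3*log(z)/3 + z**3/9 + 3*log(z - 3) + log(z - 2) + 3*atan(z) + ∫(-2*exp(3*z)) dz.
Step 8. Evaluate the standard form: now -z**3*log(z)/3 + z**3/9 - 2*exp(3*z)/3 + 3*log(z - 3) + log(z - 2) + 3*atan(z).
Answer: -z**3*log(z)/3 + z**3/9 - 2*exp(3*z)/3 + 3*log(z - 3) + log(z - 2) + 3*atan(z).


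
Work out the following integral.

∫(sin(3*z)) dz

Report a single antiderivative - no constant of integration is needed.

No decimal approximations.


Answer: -cos(3*z)/3.


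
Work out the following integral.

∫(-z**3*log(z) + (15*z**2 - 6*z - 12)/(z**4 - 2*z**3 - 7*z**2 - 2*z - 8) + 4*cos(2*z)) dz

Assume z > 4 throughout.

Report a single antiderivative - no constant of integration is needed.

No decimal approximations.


Answer: -z**4*log(z)/4 + z**4/16 + 2*log(z - 4) - 2*log(z + 2) + 2*sin(2*z) + 3*atan(z).


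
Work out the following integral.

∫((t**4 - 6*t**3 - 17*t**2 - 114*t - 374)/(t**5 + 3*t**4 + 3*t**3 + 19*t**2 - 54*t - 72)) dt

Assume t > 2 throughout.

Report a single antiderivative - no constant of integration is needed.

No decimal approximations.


Answer: -3*log(t - 2) + 3*log(t + 1) + log(t + 4) + 4*atan(t/3)/3.


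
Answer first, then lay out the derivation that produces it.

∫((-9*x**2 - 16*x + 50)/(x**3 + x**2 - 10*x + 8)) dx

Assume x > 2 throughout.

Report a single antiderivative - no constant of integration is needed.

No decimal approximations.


The answer is -3*log(x - 2) - 5*log(x - 1) - log(x + 4).
Step 1. Decompose ∫((-9*x**2 - 16*x + 50)/(x**3 + x**2 - 10*x + 8)) dx by partial fractions, (-9*x**2 - 16*x + 50)/(x**3 + x**2 - 10*x + 8) = -1/(x + 4) - 5/(x - 1) - 3/(x - 2): now ∫(-3/(x - 2)) dx + ∫(-5/(x - 1)) dx + ∫(-1/(x + 4)) dx.
Step 2. Evaluate the standard form [assuming x > -4]: now -log(x + 4) + ∫(-3/(x - 2)) dx + ∫(-5/(x - 1)) dx.
Step 3. Evaluate the standard form [assuming x > 2]: now -3*log(x - 2) - log(x + 4) + ∫(-5/(x - 1)) dx.
Step 4. Evaluate the standard form [assuming x > 1]: now -3*log(x - 2) - 5*log(x - 1) - log(x + 4).
Answer: -3*log(x - 2) - 5*log(x - 1) - log(x + 4).


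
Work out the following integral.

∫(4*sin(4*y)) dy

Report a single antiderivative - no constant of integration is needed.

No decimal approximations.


Answer: -cos(4*y).


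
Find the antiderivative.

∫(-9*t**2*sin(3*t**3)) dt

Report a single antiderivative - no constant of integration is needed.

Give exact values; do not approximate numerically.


Answer: cos(3*t**3).


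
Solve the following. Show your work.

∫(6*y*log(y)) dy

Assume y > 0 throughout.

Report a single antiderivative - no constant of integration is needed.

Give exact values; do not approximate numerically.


Step 1. Integrate ∫(6*y*log(y)) dy by parts with u = log(y), dv = (6*y) dy, so v = 3*y**2 [assuming y > 0]: now 3*y**2*log(y) + ∫(-3*y) dy.
Step 2. Evaluate the standard form: now 3*y**2*log(y) - 3*y**2/2.
Answer: 3*y**2*log(y) - 3*y**2/2.


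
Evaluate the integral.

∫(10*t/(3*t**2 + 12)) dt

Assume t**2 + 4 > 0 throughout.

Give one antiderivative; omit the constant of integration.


Answer: 5*log(t**2 + 4)/3.


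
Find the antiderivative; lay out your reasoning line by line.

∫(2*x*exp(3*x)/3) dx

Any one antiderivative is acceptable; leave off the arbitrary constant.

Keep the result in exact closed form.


Step 1. Integrate ∫(2*x*exp(3*x)/3) dx by parts with u = x, dv = (2*exp(3*x)/3) dx, so v = 2*exp(3*x)/9: now 2*x*exp(3*x)/9 + ∫(-2*exp(3*x)/9) dx.
Step 2. Evaluate the standard form: now 2*x*exp(3*x)/9 - 2*exp(3*x)/27.
Answer: 2*x*exp(3*x)/9 - 2*exp(3*x)/27.


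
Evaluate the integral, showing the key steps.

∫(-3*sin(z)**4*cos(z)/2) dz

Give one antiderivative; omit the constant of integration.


Step 1. Substitute u = sin(z), turning ∫(-3*sin(z)**4*cos(z)/2) dz into ∫(-3*u**4/2) du: now ∫(-3*u**4/2) du.
Step 2. Evaluate the standard form: now -3*u**5/10.
Step 3. Substitute back u = sin(z): now -3*sin(z)**5/10.
Answer: -3*sin(z)**5/10.


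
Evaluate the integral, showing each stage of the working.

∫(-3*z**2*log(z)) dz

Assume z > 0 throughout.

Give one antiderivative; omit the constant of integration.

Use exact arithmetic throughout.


Step 1. Integrate ∫(-3*z**2*log(z)) dz by parts with u = log(z), dv = (-3*z**2) dz, so v = -z**3 [assuming z > 0]: now -z**3*log(z) + ∫(z**2) dz.
Step 2. Evaluate the standard form: now -z**3*log(z) + z**3/3.
Answer: -z**3*log(z) + z**3/3.


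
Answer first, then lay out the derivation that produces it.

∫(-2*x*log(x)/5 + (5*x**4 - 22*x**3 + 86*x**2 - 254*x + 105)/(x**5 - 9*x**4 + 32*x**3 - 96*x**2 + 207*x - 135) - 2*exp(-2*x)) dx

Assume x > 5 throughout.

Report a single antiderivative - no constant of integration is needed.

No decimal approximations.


The answer is -x**2*log(x)/5 + x**2/10 + 5*log(x - 5) + log(x - 3) - log(x - 1) - 4*atan(x/3)/3 + exp(-2*x).
Step 1. Rewrite: now ∫(-2*x*log(x)/5) dx + ∫((5*x**4 - 22*x**3 + 86*x**2 - 254*x + 105)/(x**5 - 9*x**4 + 32*x**3 - 96*x**2 + 207*x - 135)) dx + ∫(-2*exp(-2*x)) dx.
Step 2. Evaluate the standard form: now ∫(-2*x*log(x)/5) dx + ∫((5*x**4 - 22*x**3 + 86*x**2 - 254*x + 105)/(x**5 - 9*x**4 + 32*x**3 - 96*x**2 + 207*x - 135)) dx + exp(-2*x).
Step 3. Integrate ∫(-2*x*log(x)/5) dx by parts with u = log(x), dv = (-2*x/5) dx, so v = -x**2/5 [assuming x > 0]: now -x**2*log(x)/5 + ∫(x/5) dx + ∫((5*x**4 - 22*x**3 + 86*x**2 - 254*x + 105)/(x**5 - 9*x**4 + 32*x**3 - 96*x**2 + 207*x - 135)) dx + exp(-2*x).
Step 4. Evaluate the standard form: now -x**2*log(x)/5 + x**2/10 + ∫((5*x**4 - 22*x**3 + 86*x**2 - 254*x + 105)/(x**5 - 9*x**4 + 32*x**3 - 96*x**2 + 207*x - 135)) dx + exp(-2*x).
Step 5. Decompose ∫((5*x**4 - 22*x**3 + 86*x**2 - 254*x + 105)/(x**5 - 9*x**4 + 32*x**3 - 96*x**2 + 207*x - 135)) dx by partial fractions, (5*x**4 - 22*x**3 + 86*x**2 - 254*x + 105)/(x**5 - 9*x**4 + 32*x**3 - 96*x**2 + 207*x - 135) = -4/(x**2 + 9) - 1/(x - 1) + 1/(x - 3) + 5/(x - 5): now -x**2*log(x)/5 + x**2/10 + ∫(5/(x - 5)) dx + ∫(1/(x - 3)) dx + ∫(-1/(x - 1)) dx + ∫(-4/(x**2 + 9)) dx + exp(-2*x).
Step 6. Evaluate the standard form [assuming x > 5]: now -x**2*log(x)/5 + x**2/10 + 5*log(x - 5) + ∫(1/(x - 3)) dx + ∫(-1/(x - 1)) dx + ∫(-4/(x**2 + 9)) dx + exp(-2*x).
Step 7. Evaluate the standard form [assuming x > 3]: now -x**2*log(x)/5 + x**2/10 + 5*log(x - 5) + log(x - 3) + ∫(-1/(x - 1)) dx + ∫(-4/(x**2 + 9)) dx + exp(-2*x).
Step 8. Evaluate the standard form [assuming x > 1]: now -x**2*log(x)/5 + x**2/10 + 5*log(x - 5) + log(x - 3) - log(x - 1) + ∫(-4/(x**2 + 9)) dx + exp(-2*x).
Step 9. Evaluate the standard form: now -x**2*log(x)/5 + x**2/10 + 5*log(x - 5) + log(x - 3) - log(x - 1) - 4*atan(x/3)/3 + exp(-2*x).
Answer: -x**2*log(x)/5 + x**2/10 + 5*log(x - 5) + log(x - 3) - log(x - 1) - 4*atan(x/3)/3 + exp(-2*x).


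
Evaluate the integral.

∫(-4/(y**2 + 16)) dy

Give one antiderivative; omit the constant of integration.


Answer: -atan(y/4).


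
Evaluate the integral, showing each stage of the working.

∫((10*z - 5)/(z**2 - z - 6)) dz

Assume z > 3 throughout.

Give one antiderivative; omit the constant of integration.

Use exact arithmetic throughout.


Step 1. Decompose ∫((10*z - 5)/(z**2 - z - 6)) dz by partial fractions, (10*z - 5)/(z**2 - z - 6) = 5/(z + 2) + 5/(z - 3): now ∫(5/(z - 3)) dz + ∫(5/(z + 2)) dz.
Step 2. Evaluate the standard form [assuming z > 3]: now 5*log(z - 3) + ∫(5/(z + 2)) dz.
Step 3. Evaluate the standard form [assuming z > -2]: now 5*log(z - 3) + 5*log(z + 2).
Answer: 5*log(z - 3) + 5*log(z + 2).


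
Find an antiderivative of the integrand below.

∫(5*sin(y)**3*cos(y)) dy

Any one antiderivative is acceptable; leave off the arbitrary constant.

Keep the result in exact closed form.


Answer: 5*sin(y)**4/4.


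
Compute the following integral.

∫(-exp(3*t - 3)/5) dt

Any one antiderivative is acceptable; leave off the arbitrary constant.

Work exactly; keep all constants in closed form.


Answer: -exp(3*t - 3)/15.


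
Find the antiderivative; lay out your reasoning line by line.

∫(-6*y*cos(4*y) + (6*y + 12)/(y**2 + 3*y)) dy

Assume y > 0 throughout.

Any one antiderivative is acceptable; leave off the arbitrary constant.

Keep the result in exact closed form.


Step 1. Rewrite: now ∫(-6*y*cos(4*y)) dy + ∫((6*y + 12)/(y**2 + 3*y)) dy.
Step 2. Integrate ∫(-6*y*cos(4*y)) dy by parts with u = y, dv = (-6*cos(4*y)) dy, so v = -3*sin(4*y)/2: now -3*y*sin(4*y)/2 + ∫((6*y + 12)/(y**2 + 3*y)) dy + ∫(3*sin(4*y)/2) dy.
Step 3. Evaluate the standard form: now -3*y*sin(4*y)/2 - 3*cos(4*y)/8 + ∫((6*y + 12)/(y**2 + 3*y)) dy.
Step 4. Decompose ∫((6*y + 12)/(y**2 + 3*y)) dy by partial fractions, (6*y + 12)/(y**2 + 3*y) = 2/(y + 3) + 4/y: now -3*y*sin(4*y)/2 - 3*cos(4*y)/8 + ∫(4/y) dy + ∫(2/(y + 3)) dy.
Step 5. Evaluate the standard form [assuming y > 0]: now -3*y*sin(4*y)/2 + 4*log(y) - 3*cos(4*y)/8 + ∫(2/(y + 3)) dy.
Step 6. Evaluate the standard form [assuming y > -3]: now -3*y*sin(4*y)/2 + 4*log(y) + 2*log(y + 3) - 3*cos(4*y)/8.
Answer: -3*y*sin(4*y)/2 + 4*log(y) + 2*log(y + 3) - 3*cos(4*y)/8.


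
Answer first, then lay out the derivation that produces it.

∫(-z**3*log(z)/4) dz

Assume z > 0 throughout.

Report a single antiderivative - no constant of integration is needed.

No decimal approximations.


The answer is -z**4*log(z)/16 + z**4/64.
Step 1. Integrate ∫(-z**3*log(z)/4) dz by parts with u = log(z), dv = (-z**3/4) dz, so v = -z**4/16 [assuming z > 0]: now -z**4*log(z)/16 + ∫(z**3/16) dz.
Step 2. Evaluate the standard form: now -z**4*log(z)/16 + z**4/64.
Answer: -z**4*log(z)/16 + z**4/64.


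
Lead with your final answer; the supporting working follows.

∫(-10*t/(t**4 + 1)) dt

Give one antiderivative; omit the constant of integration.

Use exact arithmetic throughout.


The answer is -5*atan(t**2).
Step 1. Substitute u = t**2, turning ∫(-10*t/(t**4 + 1)) dt into ∫(-5/(u**2 + 1)) du: now ∫(-5/(u**2 + 1)) du.
Step 2. Evaluate the standard form: now -5*atan(u).
Step 3. Substitute back u = t**2: now -5*atan(t**2).
Answer: -5*atan(t**2).


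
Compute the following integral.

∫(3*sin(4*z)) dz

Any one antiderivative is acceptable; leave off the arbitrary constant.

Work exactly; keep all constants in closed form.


Answer: -3*cos(4*z)/4.


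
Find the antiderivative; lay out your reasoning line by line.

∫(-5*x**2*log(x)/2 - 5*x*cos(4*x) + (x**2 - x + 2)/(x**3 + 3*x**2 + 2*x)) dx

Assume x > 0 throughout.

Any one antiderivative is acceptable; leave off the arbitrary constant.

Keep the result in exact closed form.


Step 1. Rewrite: now ∫(-5*x*cos(4*x)) dx + ∫(-5*x**2*log(x)/2) dx + ∫((x**2 - x + 2)/(x**3 + 3*x**2 + 2*x)) dx.
Step 2. Integrate ∫(-5*x*cos(4*x)) dx by parts with u = x, dv = (-5*cos(4*x)) dx, so v = -5*sin(4*x)/4: now -5*x*sin(4*x)/4 + ∫(-5*x**2*log(x)/2) dx + ∫((x**2 - x + 2)/(x**3 + 3*x**2 + 2*x)) dx + ∫(5*sin(4*x)/4) dx.
Step 3. Evaluate the standard form: now -5*x*sin(4*x)/4 - 5*cos(4*x)/16 + ∫(-5*x**2*log(x)/2) dx + ∫((x**2 - x + 2)/(x**3 + 3*x**2 + 2*x)) dx.
Step 4. Integrate ∫(-5*x**2*log(x)/2) dx by parts with u = log(x), dv = (-5*x**2/2) dx, so v = -5*x**3/6 [assuming x > 0]: now -5*x**3*log(x)/6 - 5*x*sin(4*x)/4 - 5*cos(4*x)/16 + ∫(5*x**2/6) dx + ∫((x**2 - x + 2)/(x**3 + 3*x**2 + 2*x)) dx.
Step 5. Evaluate the standard form: now -5*x**3*log(x)/6 + 5*x**3/18 - 5*x*sin(4*x)/4 - 5*cos(4*x)/16 + ∫((x**2 - x + 2)/(x**3 + 3*x**2 + 2*x)) dx.
Step 6. Decompose ∫((x**2 - x + 2)/(x**3 + 3*x**2 + 2*x)) dx by partial fractions, (x**2 - x + 2)/(x**3 + 3*x**2 + 2*x) = 4/(x + 2) - 4/(x + 1) + 1/x: now -5*x**3*log(x)/6 + 5*x**3/18 - 5*x*sin(4*x)/4 - 5*cos(4*x)/16 + ∫(1/x) dx + ∫(-4/(x + 1)) dx + ∫(4/(x + 2)) dx.
Step 7. Evaluate the standard form [assuming x > -1]: now -5*x**3*log(x)/6 + 5*x**3/18 - 5*x*sin(4*x)/4 - 4*log(x + 1) - 5*cos(4*x)/16 + ∫(1/x) dx + ∫(4/(x + 2)) dx.
Step 8. Evaluate the standard form [assuming x > -2]: now -5*x**3*log(x)/6 + 5*x**3/18 - 5*x*sin(4*x)/4 - 4*log(x + 1) + 4*log(x + 2) - 5*cos(4*x)/16 + ∫(1/x) dx.
Step 9. Evaluate the standard form [assuming x > 0]: now -5*x**3*log(x)/6 + 5*x**3/18 - 5*x*sin(4*x)/4 + log(x) - 4*log(x + 1) + 4*log(x + 2) - 5*cos(4*x)/16.
Answer: -5*x**3*log(x)/6 + 5*x**3/18 - 5*x*sin(4*x)/4 + log(x) - 4*log(x + 1) + 4*log(x + 2) - 5*cos(4*x)/16.


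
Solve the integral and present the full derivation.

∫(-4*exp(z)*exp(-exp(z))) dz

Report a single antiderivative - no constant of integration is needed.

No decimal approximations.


Step 1. Substitute u = exp(z), turning ∫(-4*exp(z)*exp(-exp(z))) dz into ∫(-4*exp(-u)) du: now ∫(-4*exp(-u)) du.
Step 2. Evaluate the standard form: now 4*exp(-u).
Step 3. Substitute back u = exp(z): now 4*exp(-exp(z)).
Answer: 4*exp(-exp(z)).


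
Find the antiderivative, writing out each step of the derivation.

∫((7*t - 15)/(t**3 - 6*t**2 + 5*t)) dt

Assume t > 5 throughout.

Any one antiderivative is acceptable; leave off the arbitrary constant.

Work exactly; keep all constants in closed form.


Step 1. Decompose ∫((7*t - 15)/(t**3 - 6*t**2 + 5*t)) dt by partial fractions, (7*t - 15)/(t**3 - 6*t**2 + 5*t) = 2/(t - 1) + 1/(t - 5) - 3/t: now ∫(-3/t) dt + ∫(1/(t - 5)) dt + ∫(2/(t - 1)) dt.
Step 2. Evaluate the standard form [assuming t > 5]: now log(t - 5) + ∫(-3/t) dt + ∫(2/(t - 1)) dt.
Step 3. Evaluate the standard form [assuming t > 1]: now log(t - 5) + 2*log(t - 1) + ∫(-3/t) dt.
Step 4. Evaluate the standard form [assuming t > 0]: now -3*log(t) + log(t - 5) + 2*log(t - 1).
Answer: -3*log(t) + log(t - 5) + 2*log(t - 1).


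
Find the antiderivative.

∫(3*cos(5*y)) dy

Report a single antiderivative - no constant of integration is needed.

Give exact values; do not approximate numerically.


Answer: 3*sin(5*y)/5.


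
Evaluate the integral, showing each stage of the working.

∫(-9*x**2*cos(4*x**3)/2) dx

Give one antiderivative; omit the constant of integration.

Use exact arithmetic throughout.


Step 1. Substitute u = x**3, turning ∫(-9*x**2*cos(4*x**3)/2) dx into ∫(-3*cos(4*u)/2) du: now ∫(-3*cos(4*u)/2) du.
Step 2. Evaluate the standard form: now -3*sin(4*u)/8.
Step 3. Substitute back u = x**3: now -3*sin(4*x**3)/8.
Answer: -3*sin(4*x**3)/8.


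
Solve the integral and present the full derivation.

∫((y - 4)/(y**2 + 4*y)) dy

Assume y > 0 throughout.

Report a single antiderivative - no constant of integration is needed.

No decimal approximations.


Step 1. Decompose ∫((y - 4)/(y**2 + 4*y)) dy by partial fractions, (y - 4)/(y**2 + 4*y) = 2/(y + 4) - 1/y: now ∫(-1/y) dy + ∫(2/(y + 4)) dy.
Step 2. Evaluate the standard form [assuming y > 0]: now -log(y) + ∫(2/(y + 4)) dy.
Step 3. Evaluate the standard form [assuming y > -4]: now -log(y) + 2*log(y + 4).
Answer: -log(y) + 2*log(y + 4).


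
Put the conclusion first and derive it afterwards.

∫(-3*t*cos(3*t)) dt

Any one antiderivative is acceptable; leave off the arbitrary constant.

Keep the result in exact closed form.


The answer is -t*sin(3*t) - cos(3*t)/3.
Step 1. Integrate ∫(-3*t*cos(3*t)) dt by parts with u = t, dv = (-3*cos(3*t)) dt, so v = -sin(3*t): now -t*sin(3*t) + ∫(sin(3*t)) dt.
Step 2. Evaluate the standard form: now -t*sin(3*t) - cos(3*t)/3.
Answer: -t*sin(3*t) - cos(3*t)/3.


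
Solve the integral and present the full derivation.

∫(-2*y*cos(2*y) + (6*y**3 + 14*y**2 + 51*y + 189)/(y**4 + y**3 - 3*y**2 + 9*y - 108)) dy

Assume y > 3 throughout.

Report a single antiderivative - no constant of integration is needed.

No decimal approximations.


Step 1. Rewrite: now ∫(-2*y*cos(2*y)) dy + ∫((6*y**3 + 14*y**2 + 51*y + 189)/(y**4 + y**3 - 3*y**2 + 9*y - 108)) dy.
Step 2. Decompose ∫((6*y**3 + 14*y**2 + 51*y + 189)/(y**4 + y**3 - 3*y**2 + 9*y - 108)) dy by partial fractions, (6*y**3 + 14*y**2 + 51*y + 189)/(y**4 + y**3 - 3*y**2 + 9*y - 108) = -3/(y**2 + 9) + 1/(y + 4) + 5/(y - 3): now ∫(-2*y*cos(2*y)) dy + ∫(5/(y - 3)) dy + ∫(1/(y + 4)) dy + ∫(-3/(y**2 + 9)) dy.
Step 3. Evaluate the standard form [assuming y > -4]: now log(y + 4) + ∫(-2*y*cos(2*y)) dy + ∫(5/(y - 3)) dy + ∫(-3/(y**2 + 9)) dy.
Step 4. Evaluate the standard form [assuming y > 3]: now 5*log(y - 3) + log(y + 4) + ∫(-2*y*cos(2*y)) dy + ∫(-3/(y**2 + 9)) dy.
Step 5. Evaluate the standard form: now 5*log(y - 3) + log(y + 4) - atan(y/3) + ∫(-2*y*cos(2*y)) dy.
Step 6. Integrate ∫(-2*y*cos(2*y)) dy by parts with u = y, dv = (-2*cos(2*y)) dy, so v = -sin(2*y): now -y*sin(2*y) + 5*log(y - 3) + log(y + 4) - atan(y/3) + ∫(sin(2*y)) dy.
Step 7. Evaluate the standard form: now -y*sin(2*y) + 5*log(y - 3) + log(y + 4) - cos(2*y)/2 - atan(y/3).
Answer: -y*sin(2*y) + 5*log(y - 3) + log(y + 4) - cos(2*y)/2 - atan(y/3).


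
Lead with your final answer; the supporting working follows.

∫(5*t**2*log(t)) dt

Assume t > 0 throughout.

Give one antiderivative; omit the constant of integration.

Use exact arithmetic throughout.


The answer is 5*t**3*log(t)/3 - 5*t**3/9.
Step 1. Integrate ∫(5*t**2*log(t)) dt by parts with u = log(t), dv = (5*t**2) dt, so v = 5*t**3/3 [assuming t > 0]: now 5*t**3*log(t)/3 + ∫(-5*t**2/3) dt.
Step 2. Evaluate the standard form: now 5*t**3*log(t)/3 - 5*t**3/9.
Answer: 5*t**3*log(t)/3 - 5*t**3/9.


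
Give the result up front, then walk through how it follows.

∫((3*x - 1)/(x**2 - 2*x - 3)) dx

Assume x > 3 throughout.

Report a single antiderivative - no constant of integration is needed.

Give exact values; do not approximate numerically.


The answer is 2*log(x - 3) + log(x + 1).
Step 1. Decompose ∫((3*x - 1)/(x**2 - 2*x - 3)) dx by partial fractions, (3*x - 1)/(x**2 - 2*x - 3) = 1/(x + 1) + 2/(x - 3): now ∫(2/(x - 3)) dx + ∫(1/(x + 1)) dx.
Step 2. Evaluate the standard form [assuming x > -1]: now log(x + 1) + ∫(2/(x - 3)) dx.
Step 3. Evaluate the standard form [assuming x > 3]: now 2*log(x - 3) + log(x + 1).
Answer: 2*log(x - 3) + log(x + 1).


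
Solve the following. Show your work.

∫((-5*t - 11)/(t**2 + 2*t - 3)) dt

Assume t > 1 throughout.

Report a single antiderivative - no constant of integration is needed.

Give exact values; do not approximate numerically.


Step 1. Decompose ∫((-5*t - 11)/(t**2 + 2*t - 3)) dt by partial fractions, (-5*t - 11)/(t**2 + 2*t - 3) = -1/(t + 3) - 4/(t - 1): now ∫(-4/(t - 1)) dt + ∫(-1/(t + 3)) dt.
Step 2. Evaluate the standard form [assuming t > 1]: now -4*log(t - 1) + ∫(-1/(t + 3)) dt.
Step 3. Evaluate the standard form [assuming t > -3]: now -4*log(t - 1) - log(t + 3).
Answer: -4*log(t - 1) - log(t + 3).


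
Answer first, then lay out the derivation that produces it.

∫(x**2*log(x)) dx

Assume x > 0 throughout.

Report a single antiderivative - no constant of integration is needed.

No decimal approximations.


The answer is x**3*log(x)/3 - x**3/9.
Step 1. Integrate ∫(x**2*log(x)) dx by parts with u = log(x), dv = (x**2) dx, so v = x**3/3 [assuming x > 0]: now x**3*log(x)/3 + ∫(-x**2/3) dx.
Step 2. Evaluate the standard form: now x**3*log(x)/3 - x**3/9.
Answer: x**3*log(x)/3 - x**3/9.


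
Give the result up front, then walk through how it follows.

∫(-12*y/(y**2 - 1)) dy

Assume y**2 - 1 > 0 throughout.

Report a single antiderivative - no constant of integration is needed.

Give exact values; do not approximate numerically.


The answer is -6*log(y**2 - 1).
Step 1. Substitute u = y**2 - 1, turning ∫(-12*y/(y**2 - 1)) dy into ∫(-6/u) du: now ∫(-6/u) du.
Step 2. Evaluate the standard form [assuming u > 0]: now -6*log(u).
Step 3. Substitute back u = y**2 - 1: now -6*log(y**2 - 1).
Answer: -6*log(y**2 - 1).


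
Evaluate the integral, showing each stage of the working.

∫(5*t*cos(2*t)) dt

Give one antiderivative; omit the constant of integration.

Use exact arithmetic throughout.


Step 1. Integrate ∫(5*t*cos(2*t)) dt by parts with u = t, dv = (5*cos(2*t)) dt, so v = 5*sin(2*t)/2: now 5*t*sin(2*t)/2 + ∫(-5*sin(2*t)/2) dt.
Step 2. Evaluate the standard form: now 5*t*sin(2*t)/2 + 5*cos(2*t)/4.
Answer: 5*t*sin(2*t)/2 + 5*cos(2*t)/4.


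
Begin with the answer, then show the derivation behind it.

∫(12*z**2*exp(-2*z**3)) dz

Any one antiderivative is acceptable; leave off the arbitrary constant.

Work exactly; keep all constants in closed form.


The answer is -2*exp(-2*z**3).
Step 1. Substitute u = z**3, turning ∫(12*z**2*exp(-2*z**3)) dz into ∫(4*exp(-2*u)) du: now ∫(4*exp(-2*u)) du.
Step 2. Evaluate the standard form: now -2*exp(-2*u).
Step 3. Substitute back u = z**3: now -2*exp(-2*z**3).
Answer: -2*exp(-2*z**3).


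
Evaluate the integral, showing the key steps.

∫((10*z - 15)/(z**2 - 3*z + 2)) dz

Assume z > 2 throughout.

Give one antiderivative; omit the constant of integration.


Step 1. Decompose ∫((10*z - 15)/(z**2 - 3*z + 2)) dz by partial fractions, (10*z - 15)/(z**2 - 3*z + 2) = 5/(z - 1) + 5/(z - 2): now ∫(5/(z - 2)) dz + ∫(5/(z - 1)) dz.
Step 2. Evaluate the standard form [assuming z > 2]: now 5*log(z - 2) + ∫(5/(z - 1)) dz.
Step 3. Evaluate the standard form [assuming z > 1]: now 5*log(z - 2) + 5*log(z - 1).
Answer: 5*log(z - 2) + 5*log(z - 1).


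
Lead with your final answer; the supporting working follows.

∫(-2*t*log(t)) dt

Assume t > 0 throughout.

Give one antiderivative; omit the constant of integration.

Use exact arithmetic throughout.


The answer is -t**2*log(t) + t**2/2.
Step 1. Integrate ∫(-2*t*log(t)) dt by parts with u = log(t), dv = (-2*t) dt, so v = -t**2 [assuming t > 0]: now -t**2*log(t) + ∫(t) dt.
Step 2. Evaluate the standard form: now -t**2*log(t) + t**2/2.
Answer: -t**2*log(t) + t**2/2.


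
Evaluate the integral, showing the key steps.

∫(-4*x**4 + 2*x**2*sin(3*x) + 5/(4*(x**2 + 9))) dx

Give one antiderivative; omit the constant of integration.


Step 1. Rewrite: now ∫(-4*x**4) dx + ∫(2*x**2*sin(3*x)) dx + ∫(5/(4*(x**2 + 9))) dx.
Step 2. Integrate ∫(2*x**2*sin(3*x)) dx by parts with u = x**2, dv = (2*sin(3*x)) dx, so v = -2*cos(3*x)/3: now -2*x**2*cos(3*x)/3 + ∫(-4*x**4) dx + ∫(4*x*cos(3*x)/3) dx + ∫(5/(4*(x**2 + 9))) dx.
Step 3. Integrate ∫(4*x*cos(3*x)/3) dx by parts with u = x, dv = (4*cos(3*x)/3) dx, so v = 4*sin(3*x)/9: now -2*x**2*cos(3*x)/3 + 4*x*sin(3*x)/9 + ∫(-4*x**4) dx + ∫(5/(4*(x**2 + 9))) dx + ∫(-4*sin(3*x)/9) dx.
Step 4. Evaluate the standard form: now -2*x**2*cos(3*x)/3 + 4*x*sin(3*x)/9 + 4*cos(3*x)/27 + ∫(-4*x**4) dx + ∫(5/(4*(x**2 + 9))) dx.
Step 5. Evaluate the standard form: now -4*x**5/5 - 2*x**2*cos(3*x)/3 + 4*x*sin(3*x)/9 + 4*cos(3*x)/27 + ∫(5/(4*(x**2 + 9))) dx.
Step 6. Evaluate the standard form: now -4*x**5/5 - 2*x**2*cos(3*x)/3 + 4*x*sin(3*x)/9 + 4*cos(3*x)/27 + 5*atan(x/3)/12.
Answer: -4*x**5/5 - 2*x**2*cos(3*x)/3 + 4*x*sin(3*x)/9 + 4*cos(3*x)/27 + 5*atan(x/3)/12.


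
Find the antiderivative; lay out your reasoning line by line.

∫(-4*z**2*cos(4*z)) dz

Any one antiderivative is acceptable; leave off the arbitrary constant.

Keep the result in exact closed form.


Step 1. Integrate ∫(-4*z**2*cos(4*z)) dz by parts with u = z**2, dv = (-4*cos(4*z)) dz, so v = -sin(4*z): now -z**2*sin(4*z) + ∫(2*z*sin(4*z)) dz.
Step 2. Integrate ∫(2*z*sin(4*z)) dz by parts with u = z, dv = (2*sin(4*z)) dz, so v = -cos(4*z)/2: now -z**2*sin(4*z) - z*cos(4*z)/2 + ∫(cos(4*z)/2) dz.
Step 3. Evaluate the standard form: now -z**2*sin(4*z) - z*cos(4*z)/2 + sin(4*z)/8.
Answer: -z**2*sin(4*z) - z*cos(4*z)/2 + sin(4*z)/8.


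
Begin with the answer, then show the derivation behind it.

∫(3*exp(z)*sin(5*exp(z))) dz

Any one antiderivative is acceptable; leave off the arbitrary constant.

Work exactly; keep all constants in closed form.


The answer is -3*cos(5*exp(z))/5.
Step 1. Substitute u = exp(z), turning ∫(3*exp(z)*sin(5*exp(z))) dz into ∫(3*sin(5*u)) du: now ∫(3*sin(5*u)) du.
Step 2. Evaluate the standard form: now -3*cos(5*u)/5.
Step 3. Substitute back u = exp(z): now -3*cos(5*exp(z))/5.
Answer: -3*cos(5*exp(z))/5.


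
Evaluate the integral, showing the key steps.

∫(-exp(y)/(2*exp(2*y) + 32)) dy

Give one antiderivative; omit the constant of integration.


Step 1. Substitute u = exp(y), turning ∫(-exp(y)/(2*exp(2*y) + 32)) dy into ∫(-1/(2*(u**2 + 16))) du: now ∫(-1/(2*(u**2 + 16))) du.
Step 2. Evaluate the standard form: now -atan(u/4)/8.
Step 3. Substitute back u = exp(y): now -atan(exp(y)/4)/8.
Answer: -atan(exp(y)/4)/8.


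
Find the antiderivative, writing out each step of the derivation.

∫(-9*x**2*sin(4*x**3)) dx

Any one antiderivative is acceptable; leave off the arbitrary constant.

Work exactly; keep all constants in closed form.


Step 1. Substitute u = x**3, turning ∫(-9*x**2*sin(4*x**3)) dx into ∫(-3*sin(4*u)) du: now ∫(-3*sin(4*u)) du.
Step 2. Evaluate the standard form: now 3*cos(4*u)/4.
Step 3. Substitute back u = x**3: now 3*cos(4*x**3)/4.
Answer: 3*cos(4*x**3)/4.


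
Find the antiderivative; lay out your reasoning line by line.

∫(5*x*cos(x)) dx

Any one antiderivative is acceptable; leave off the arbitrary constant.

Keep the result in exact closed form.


Step 1. Integrate ∫(5*x*cos(x)) dx by parts with u = x, dv = (5*cos(x)) dx, so v = 5*sin(x): now 5*x*sin(x) + ∫(-5*sin(x)) dx.
Step 2. Evaluate the standard form: now 5*x*sin(x) + 5*cos(x).
Answer: 5*x*sin(x) + 5*cos(x).


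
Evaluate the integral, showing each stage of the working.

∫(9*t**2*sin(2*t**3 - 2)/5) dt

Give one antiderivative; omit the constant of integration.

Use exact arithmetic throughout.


Step 1. Substitute u = t**3 - 1, turning ∫(9*t**2*sin(2*t**3 - 2)/5) dt into ∫(3*sin(2*u)/5) du: now ∫(3*sin(2*u)/5) du.
Step 2. Evaluate the standard form: now -3*cos(2*u)/10.
Step 3. Substitute back u = t**3 - 1: now -3*cos(2*t**3 - 2)/10.
Answer: -3*cos(2*t**3 - 2)/10.


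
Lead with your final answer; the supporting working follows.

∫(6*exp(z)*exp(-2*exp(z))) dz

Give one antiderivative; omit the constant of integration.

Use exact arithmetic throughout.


The answer is -3*exp(-2*exp(z)).
Step 1. Substitute u = exp(z), turning ∫(6*exp(z)*exp(-2*exp(z))) dz into ∫(6*exp(-2*u)) du: now ∫(6*exp(-2*u)) du.
Step 2. Evaluate the standard form: now -3*exp(-2*u).
Step 3. Substitute back u = exp(z): now -3*exp(-2*exp(z)).
Answer: -3*exp(-2*exp(z)).


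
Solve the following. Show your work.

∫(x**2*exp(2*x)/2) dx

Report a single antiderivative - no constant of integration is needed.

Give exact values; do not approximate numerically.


Step 1. Integrate ∫(x**2*exp(2*x)/2) dx by parts with u = x**2, dv = (exp(2*x)/2) dx, so v = exp(2*x)/4: now x**2*exp(2*x)/4 + ∫(-x*exp(2*x)/2) dx.
Step 2. Integrate ∫(-x*exp(2*x)/2) dx by parts with u = x, dv = (-exp(2*x)/2) dx, so v = -exp(2*x)/4: now x**2*exp(2*x)/4 - x*exp(2*x)/4 + ∫(exp(2*x)/4) dx.
Step 3. Evaluate the standard form: now x**2*exp(2*x)/4 - x*exp(2*x)/4 + exp(2*x)/8.
Answer: x**2*exp(2*x)/4 - x*exp(2*x)/4 + exp(2*x)/8.


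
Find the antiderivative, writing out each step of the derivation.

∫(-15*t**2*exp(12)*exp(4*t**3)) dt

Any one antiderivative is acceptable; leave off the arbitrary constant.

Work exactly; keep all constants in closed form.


Step 1. Substitute u = t**3 + 3, turning ∫(-15*t**2*exp(12)*exp(4*t**3)) dt into ∫(-5*exp(4*u)) du: now ∫(-5*exp(4*u)) du.
Step 2. Evaluate the standard form: now -5*exp(4*u)/4.
Step 3. Substitute back u = t**3 + 3: now -5*exp(4*t**3 + 12)/4.
Answer: -5*exp(4*t**3 + 12)/4.


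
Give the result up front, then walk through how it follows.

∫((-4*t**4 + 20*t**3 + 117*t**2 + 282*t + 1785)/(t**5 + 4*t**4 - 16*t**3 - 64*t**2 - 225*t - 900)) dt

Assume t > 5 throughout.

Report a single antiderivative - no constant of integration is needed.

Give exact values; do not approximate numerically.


The answer is 2*log(t - 5) - log(t + 4) - 5*log(t + 5) - atan(t/3).
Step 1. Decompose ∫((-4*t**4 + 20*t**3 + 117*t**2 + 282*t + 1785)/(t**5 + 4*t**4 - 16*t**3 - 64*t**2 - 225*t - 900)) dt by partial fractions, (-4*t**4 + 20*t**3 + 117*t**2 + 282*t + 1785)/(t**5 + 4*t**4 - 16*t**3 - 64*t**2 - 225*t - 900) = -3/(t**2 + 9) - 5/(t + 5) - 1/(t + 4) + 2/(t - 5): now ∫(2/(t - 5)) dt + ∫(-1/(t + 4)) dt + ∫(-5/(t + 5)) dt + ∫(-3/(t**2 + 9)) dt.
Step 2. Evaluate the standard form [assuming t > -4]: now -log(t + 4) + ∫(2/(t - 5)) dt + ∫(-5/(t + 5)) dt + ∫(-3/(t**2 + 9)) dt.
Step 3. Evaluate the standard form [assuming t > -5]: now -log(t + 4) - 5*log(t + 5) + ∫(2/(t - 5)) dt + ∫(-3/(t**2 + 9)) dt.
Step 4. Evaluate the standard form [assuming t > 5]: now 2*log(t - 5) - log(t + 4) - 5*log(t + 5) + ∫(-3/(t**2 + 9)) dt.
Step 5. Evaluate the standard form: now 2*log(t - 5) - log(t + 4) - 5*log(t + 5) - atan(t/3).
Answer: 2*log(t - 5) - log(t + 4) - 5*log(t + 5) - atan(t/3).


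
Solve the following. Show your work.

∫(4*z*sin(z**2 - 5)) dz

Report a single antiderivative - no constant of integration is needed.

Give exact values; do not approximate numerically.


Step 1. Substitute u = z**2 - 5, turning ∫(4*z*sin(z**2 - 5)) dz into ∫(2*sin(u)) du: now ∫(2*sin(u)) du.
Step 2. Evaluate the standard form: now -2*cos(u).
Step 3. Substitute back u = z**2 - 5: now -2*cos(z**2 - 5).
Answer: -2*cos(z**2 - 5).


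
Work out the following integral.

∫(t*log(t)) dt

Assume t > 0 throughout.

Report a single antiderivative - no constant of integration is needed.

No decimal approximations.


Answer: t**2*log(t)/2 - t**2/4.


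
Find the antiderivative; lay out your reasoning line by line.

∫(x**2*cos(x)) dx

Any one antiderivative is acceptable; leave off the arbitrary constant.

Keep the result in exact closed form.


Step 1. Integrate ∫(x**2*cos(x)) dx by parts with u = x**2, dv = (cos(x)) dx, so v = sin(x): now x**2*sin(x) + ∫(-2*x*sin(x)) dx.
Step 2. Integrate ∫(-2*x*sin(x)) dx by parts with u = x, dv = (-2*sin(x)) dx, so v = 2*cos(x): now x**2*sin(x) + 2*x*cos(x) + ∫(-2*cos(x)) dx.
Step 3. Evaluate the standard form: now x**2*sin(x) + 2*x*cos(x) - 2*sin(x).
Answer: x**2*sin(x) + 2*x*cos(x) - 2*sin(x).


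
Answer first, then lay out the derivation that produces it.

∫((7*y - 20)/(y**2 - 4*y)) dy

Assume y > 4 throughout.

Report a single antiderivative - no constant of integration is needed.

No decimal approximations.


The answer is 5*log(y) + 2*log(y - 4).
Step 1. Decompose ∫((7*y - 20)/(y**2 - 4*y)) dy by partial fractions, (7*y - 20)/(y**2 - 4*y) = 2/(y - 4) + 5/y: now ∫(5/y) dy + ∫(2/(y - 4)) dy.
Step 2. Evaluate the standard form [assuming y > 0]: now 5*log(y) + ∫(2/(y - 4)) dy.
Step 3. Evaluate the standard form [assuming y > 4]: now 5*log(y) + 2*log(y - 4).
Answer: 5*log(y) + 2*log(y - 4).


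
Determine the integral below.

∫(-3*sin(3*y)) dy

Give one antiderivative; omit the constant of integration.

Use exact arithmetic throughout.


Answer: cos(3*y).


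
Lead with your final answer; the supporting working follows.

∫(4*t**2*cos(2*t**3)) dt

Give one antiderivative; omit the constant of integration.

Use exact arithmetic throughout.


The answer is 2*sin(2*t**3)/3.
Step 1. Substitute u = t**3, turning ∫(4*t**2*cos(2*t**3)) dt into ∫(4*cos(2*u)/3) du: now ∫(4*cos(2*u)/3) du.
Step 2. Evaluate the standard form: now 2*sin(2*u)/3.
Step 3. Substitute back u = t**3: now 2*sin(2*t**3)/3.
Answer: 2*sin(2*t**3)/3.


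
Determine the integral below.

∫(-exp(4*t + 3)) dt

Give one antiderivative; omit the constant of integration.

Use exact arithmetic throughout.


Answer: -exp(4*t + 3)/4.


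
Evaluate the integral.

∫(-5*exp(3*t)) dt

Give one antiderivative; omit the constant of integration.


Answer: -5*exp(3*t)/3.


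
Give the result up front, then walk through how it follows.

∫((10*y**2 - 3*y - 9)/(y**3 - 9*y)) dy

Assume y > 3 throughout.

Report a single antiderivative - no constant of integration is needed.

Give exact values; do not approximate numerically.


The answer is log(y) + 4*log(y - 3) + 5*log(y + 3).
Step 1. Decompose ∫((10*y**2 - 3*y - 9)/(y**3 - 9*y)) dy by partial fractions, (10*y**2 - 3*y - 9)/(y**3 - 9*y) = 5/(y + 3) + 4/(y - 3) + 1/y: now ∫(1/y) dy + ∫(4/(y - 3)) dy + ∫(5/(y + 3)) dy.
Step 2. Evaluate the standard form [assuming y > -3]: now 5*log(y + 3) + ∫(1/y) dy + ∫(4/(y - 3)) dy.
Step 3. Evaluate the standard form [assuming y > 3]: now 4*log(y - 3) + 5*log(y + 3) + ∫(1/y) dy.
Step 4. Evaluate the standard form [assuming y > 0]: now log(y) + 4*log(y - 3) + 5*log(y + 3).
Answer: log(y) + 4*log(y - 3) + 5*log(y + 3).


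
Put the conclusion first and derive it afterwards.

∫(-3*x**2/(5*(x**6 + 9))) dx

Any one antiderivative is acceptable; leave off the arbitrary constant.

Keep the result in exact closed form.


The answer is -atan(x**3/3)/15.
Step 1. Substitute u = x**3, turning ∫(-3*x**2/(5*(x**6 + 9))) dx into ∫(-1/(5*(u**2 + 9))) du: now ∫(-1/(5*(u**2 + 9))) du.
Step 2. Evaluate the standard form: now -atan(u/3)/15.
Step 3. Substitute back u = x**3: now -atan(x**3/3)/15.
Answer: -atan(x**3/3)/15.


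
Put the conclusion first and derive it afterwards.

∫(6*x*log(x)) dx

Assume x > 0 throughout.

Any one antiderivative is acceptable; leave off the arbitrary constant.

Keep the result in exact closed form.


The answer is 3*x**2*log(x) - 3*x**2/2.
Step 1. Integrate ∫(6*x*log(x)) dx by parts with u = log(x), dv = (6*x) dx, so v = 3*x**2 [assuming x > 0]: now 3*x**2*log(x) + ∫(-3*x) dx.
Step 2. Evaluate the standard form: now 3*x**2*log(x) - 3*x**2/2.
Answer: 3*x**2*log(x) - 3*x**2/2.


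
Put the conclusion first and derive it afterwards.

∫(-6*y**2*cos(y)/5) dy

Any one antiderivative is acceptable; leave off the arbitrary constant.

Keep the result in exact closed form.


The answer is -6*y**2*sin(y)/5 - 12*y*cos(y)/5 + 12*sin(y)/5.
Step 1. Integrate ∫(-6*y**2*cos(y)/5) dy by parts with u = y**2, dv = (-6*cos(y)/5) dy, so v = -6*sin(y)/5: now -6*y**2*sin(y)/5 + ∫(12*y*sin(y)/5) dy.
Step 2. Integrate ∫(12*y*sin(y)/5) dy by parts with u = y, dv = (12*sin(y)/5) dy, so v = -12*cos(y)/5: now -6*y**2*sin(y)/5 - 12*y*cos(y)/5 + ∫(12*cos(y)/5) dy.
Step 3. Evaluate the standard form: now -6*y**2*sin(y)/5 - 12*y*cos(y)/5 + 12*sin(y)/5.
Answer: -6*y**2*sin(y)/5 - 12*y*cos(y)/5 + 12*sin(y)/5.


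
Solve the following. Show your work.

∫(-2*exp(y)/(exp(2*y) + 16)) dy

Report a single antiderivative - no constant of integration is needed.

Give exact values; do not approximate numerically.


Step 1. Substitute u = exp(y), turning ∫(-2*exp(y)/(exp(2*y) + 16)) dy into ∫(-2/(u**2 + 16)) du: now ∫(-2/(u**2 + 16)) du.
Step 2. Evaluate the standard form: now -atan(u/4)/2.
Step 3. Substitute back u = exp(y): now -atan(exp(y)/4)/2.
Answer: -atan(exp(y)/4)/2.


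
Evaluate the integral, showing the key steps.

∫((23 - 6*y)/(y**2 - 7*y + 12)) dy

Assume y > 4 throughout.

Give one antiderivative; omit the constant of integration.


Step 1. Decompose ∫((23 - 6*y)/(y**2 - 7*y + 12)) dy by partial fractions, (23 - 6*y)/(y**2 - 7*y + 12) = -5/(y - 3) - 1/(y - 4): now ∫(-1/(y - 4)) dy + ∫(-5/(y - 3)) dy.
Step 2. Evaluate the standard form [assuming y > 4]: now -log(y - 4) + ∫(-5/(y - 3)) dy.
Step 3. Evaluate the standard form [assuming y > 3]: now -log(y - 4) - 5*log(y - 3).
Answer: -log(y - 4) - 5*log(y - 3).


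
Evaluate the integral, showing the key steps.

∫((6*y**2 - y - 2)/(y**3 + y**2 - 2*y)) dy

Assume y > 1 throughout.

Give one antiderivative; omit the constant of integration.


Step 1. Decompose ∫((6*y**2 - y - 2)/(y**3 + y**2 - 2*y)) dy by partial fractions, (6*y**2 - y - 2)/(y**3 + y**2 - 2*y) = 4/(y + 2) + 1/(y - 1) + 1/y: now ∫(1/y) dy + ∫(1/(y - 1)) dy + ∫(4/(y + 2)) dy.
Step 2. Evaluate the standard form [assuming y > 0]: now log(y) + ∫(1/(y - 1)) dy + ∫(4/(y + 2)) dy.
Step 3. Evaluate the standard form [assuming y > 1]: now log(y) + log(y - 1) + ∫(4/(y + 2)) dy.
Step 4. Evaluate the standard form [assuming y > -2]: now log(y) + log(y - 1) + 4*log(y + 2).
Answer: log(y) + log(y - 1) + 4*log(y + 2).


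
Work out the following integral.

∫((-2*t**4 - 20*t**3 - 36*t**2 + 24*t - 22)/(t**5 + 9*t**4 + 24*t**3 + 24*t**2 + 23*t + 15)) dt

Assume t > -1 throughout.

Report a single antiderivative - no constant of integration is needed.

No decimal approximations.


Answer: -4*log(t + 1) + log(t + 3) + log(t + 5) + 2*atan(t).


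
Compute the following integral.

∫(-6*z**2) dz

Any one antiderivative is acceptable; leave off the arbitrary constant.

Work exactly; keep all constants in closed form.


Answer: -2*z**3.


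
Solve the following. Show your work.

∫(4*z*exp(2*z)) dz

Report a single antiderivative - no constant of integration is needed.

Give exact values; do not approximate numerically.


Step 1. Integrate ∫(4*z*exp(2*z)) dz by parts with u = z, dv = (4*exp(2*z)) dz, so v = 2*exp(2*z): now 2*z*exp(2*z) + ∫(-2*exp(2*z)) dz.
Step 2. Evaluate the standard form: now 2*z*exp(2*z) - exp(2*z).
Answer: 2*z*exp(2*z) - exp(2*z).


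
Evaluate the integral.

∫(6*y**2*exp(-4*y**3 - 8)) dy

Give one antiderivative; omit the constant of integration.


Answer: -exp(-4*y**3 - 8)/2.


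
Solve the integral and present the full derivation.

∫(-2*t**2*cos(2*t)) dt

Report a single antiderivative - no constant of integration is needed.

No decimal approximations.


Step 1. Integrate ∫(-2*t**2*cos(2*t)) dt by parts with u = t**2, dv = (-2*cos(2*t)) dt, so v = -sin(2*t): now -t**2*sin(2*t) + ∫(2*t*sin(2*t)) dt.
Step 2. Integrate ∫(2*t*sin(2*t)) dt by parts with u = t, dv = (2*sin(2*t)) dt, so v = -cos(2*t): now -t**2*sin(2*t) - t*cos(2*t) + ∫(cos(2*t)) dt.
Step 3. Evaluate the standard form: now -t**2*sin(2*t) - t*cos(2*t) + sin(2*t)/2.
Answer: -t**2*sin(2*t) - t*cos(2*t) + sin(2*t)/2.


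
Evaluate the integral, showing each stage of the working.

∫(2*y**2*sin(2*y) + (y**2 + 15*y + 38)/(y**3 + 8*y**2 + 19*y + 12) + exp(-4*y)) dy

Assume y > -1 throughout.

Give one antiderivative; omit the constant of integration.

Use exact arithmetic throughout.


Step 1. Rewrite: now ∫(2*y**2*sin(2*y)) dy + ∫((y**2 + 15*y + 38)/(y**3 + 8*y**2 + 19*y + 12)) dy + ∫(exp(-4*y)) dy.
Step 2. Decompose ∫((y**2 + 15*y + 38)/(y**3 + 8*y**2 + 19*y + 12)) dy by partial fractions, (y**2 + 15*y + 38)/(y**3 + 8*y**2 + 19*y + 12) = -2/(y + 4) - 1/(y + 3) + 4/(y + 1): now ∫(2*y**2*sin(2*y)) dy + ∫(4/(y + 1)) dy + ∫(-1/(y + 3)) dy + ∫(-2/(y + 4)) dy + ∫(exp(-4*y)) dy.
Step 3. Evaluate the standard form [assuming y > -4]: now -2*log(y + 4) + ∫(2*y**2*sin(2*y)) dy + ∫(4/(y + 1)) dy + ∫(-1/(y + 3)) dy + ∫(exp(-4*y)) dy.
Step 4. Evaluate the standard form [assuming y > -3]: now -log(y + 3) - 2*log(y + 4) + ∫(2*y**2*sin(2*y)) dy + ∫(4/(y + 1)) dy + ∫(exp(-4*y)) dy.
Step 5. Evaluate the standard form [assuming y > -1]: now 4*log(y + 1) - log(y + 3) - 2*log(y + 4) + ∫(2*y**2*sin(2*y)) dy + ∫(exp(-4*y)) dy.
Step 6. Evaluate the standard form: now 4*log(y + 1) - log(y + 3) - 2*log(y + 4) + ∫(2*y**2*sin(2*y)) dy - exp(-4*y)/4.
Step 7. Integrate ∫(2*y**2*sin(2*y)) dy by parts with u = y**2, dv = (2*sin(2*y)) dy, so v = -cos(2*y): now -y**2*cos(2*y) + 4*log(y + 1) - log(y + 3) - 2*log(y + 4) + ∫(2*y*cos(2*y)) dy - exp(-4*y)/4.
Step 8. Integrate ∫(2*y*cos(2*y)) dy by parts with u = y, dv = (2*cos(2*y)) dy, so v = sin(2*y): now -y**2*cos(2*y) + y*sin(2*y) + 4*log(y + 1) - log(y + 3) - 2*log(y + 4) + ∫(-sin(2*y)) dy - exp(-4*y)/4.
Step 9. Evaluate the standard form: now -y**2*cos(2*y) + y*sin(2*y) + 4*log(y + 1) - log(y + 3) - 2*log(y + 4) + cos(2*y)/2 - exp(-4*y)/4.
Answer: -y**2*cos(2*y) + y*sin(2*y) + 4*log(y + 1) - log(y + 3) - 2*log(y + 4) + cos(2*y)/2 - exp(-4*y)/4.
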